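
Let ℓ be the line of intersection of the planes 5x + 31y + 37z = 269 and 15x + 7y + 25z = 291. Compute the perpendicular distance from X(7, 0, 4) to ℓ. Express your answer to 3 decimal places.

Direction of ℓ: (5, 31, 37) × (15, 7, 25) = (516, 430, -430).
A point on ℓ: solving the two plane equations with x = 7 gives (7, -2, 8).
Taking (7, -2, 8) on ℓ with direction v = (516, 430, -430): w = X − (7, -2, 8) = (0, 2, -4), and w × v = (860, -2064, -1032).
Distance = |w × v| / |v| = √6064720 / √636056 ≈ 3.088.

3.088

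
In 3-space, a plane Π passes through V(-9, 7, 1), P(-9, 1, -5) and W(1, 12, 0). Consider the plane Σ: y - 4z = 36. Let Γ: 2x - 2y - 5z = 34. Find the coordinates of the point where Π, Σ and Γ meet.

(1, 4, -8)

VP = (0, -6, -6), VW = (10, 5, -1); a normal to Π is VP × VW = (36, -60, 60).
Using V: Π has equation 36x - 60y + 60z = -684.
Solving the 3×3 linear system 36x - 60y + 60z = -684, y - 4z = 36, 2x - 2y - 5z = 34 (e.g. by elimination or Cramer's rule, determinant = -108) gives (1, 4, -8).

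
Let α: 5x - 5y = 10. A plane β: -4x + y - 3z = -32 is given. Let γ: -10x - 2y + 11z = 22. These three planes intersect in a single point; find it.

(4, 2, 6)

Solving the 3×3 linear system 5x - 5y = 10, -4x + y - 3z = -32, -10x - 2y + 11z = 22 (e.g. by elimination or Cramer's rule, determinant = -345) gives (4, 2, 6).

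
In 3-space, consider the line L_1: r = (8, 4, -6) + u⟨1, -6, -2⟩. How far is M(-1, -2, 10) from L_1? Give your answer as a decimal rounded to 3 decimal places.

19.297

Taking (8, 4, -6) on L_1 with direction v = (1, -6, -2): w = M − (8, 4, -6) = (-9, -6, 16), and w × v = (108, -2, 60).
Distance = |w × v| / |v| = √15268 / √41 ≈ 19.297.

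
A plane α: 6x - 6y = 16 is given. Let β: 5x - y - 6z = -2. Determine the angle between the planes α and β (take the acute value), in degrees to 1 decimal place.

57.4

cos θ = |n₁·n₂| / (|n₁||n₂|) = |36| / (√72 · √62).
θ = arccos(0.53882) ≈ 57.4°.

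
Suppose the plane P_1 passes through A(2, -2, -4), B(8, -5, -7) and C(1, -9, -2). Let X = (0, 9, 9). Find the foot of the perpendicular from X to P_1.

(-6, 7, -1)

AB = (6, -3, -3), AC = (-1, -7, 2); a normal to P_1 is AB × AC = (-27, -9, -45).
Using A: P_1 has equation -27x - 9y - 45z = 144.
Foot = X − λn with λ = (n·X − d)/|n|² = (-486 − 144)/2835 = -2/9.
Foot = (0, 9, 9) − (-2/9)·(-27, -9, -45) = (-6, 7, -1).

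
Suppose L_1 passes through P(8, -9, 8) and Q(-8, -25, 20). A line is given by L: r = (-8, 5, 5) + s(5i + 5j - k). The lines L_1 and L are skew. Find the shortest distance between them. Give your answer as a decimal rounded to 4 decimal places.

A direction vector for L_1 is Q − P = (-16, -16, 12).
Common perpendicular direction n = (-16, -16, 12) × (5, 5, -1) = (-44, 44, 0).
With w = (-8, 5, 5) − (8, -9, 8) = (-16, 14, -3), w · n = 1320.
Distance = |w · n| / |n| = |1320| / √3872 ≈ 21.2132.

21.2132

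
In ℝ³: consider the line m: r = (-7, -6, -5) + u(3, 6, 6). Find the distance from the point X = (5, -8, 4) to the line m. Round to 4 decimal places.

12.4052

Taking (-7, -6, -5) on m with direction v = (3, 6, 6): w = X − (-7, -6, -5) = (12, -2, 9), and w × v = (-66, -45, 78).
Distance = |w × v| / |v| = √12465 / √81 ≈ 12.4052.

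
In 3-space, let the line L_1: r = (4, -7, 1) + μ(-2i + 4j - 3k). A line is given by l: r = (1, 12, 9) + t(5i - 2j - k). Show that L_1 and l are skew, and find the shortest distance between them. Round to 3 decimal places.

Common perpendicular direction n = (-2, 4, -3) × (5, -2, -1) = (-10, -17, -16).
With w = (1, 12, 9) − (4, -7, 1) = (-3, 19, 8), w · n = -421.
Since n ≠ 0 the lines are not parallel, and w · n = -421 ≠ 0 so they do not intersect; hence they are skew.
Distance = |w · n| / |n| = |-421| / √645 ≈ 16.577.

16.577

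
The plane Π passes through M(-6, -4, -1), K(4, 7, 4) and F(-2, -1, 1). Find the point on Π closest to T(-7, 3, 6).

MK = (10, 11, 5), MF = (4, 3, 2); a normal to Π is MK × MF = (7, 0, -14).
Using M: Π has equation 7x - 14z = -28.
Foot = T − λn with λ = (n·T − d)/|n|² = (-133 − (-28))/245 = -3/7.
Foot = (-7, 3, 6) − (-3/7)·(7, 0, -14) = (-4, 3, 0).

(-4, 3, 0)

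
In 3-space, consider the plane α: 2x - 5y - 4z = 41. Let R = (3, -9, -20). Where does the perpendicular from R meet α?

Foot = R − λn with λ = (n·R − d)/|n|² = (131 − 41)/45 = 2.
Foot = (3, -9, -20) − 2·(2, -5, -4) = (-1, 1, -12).

(-1, 1, -12)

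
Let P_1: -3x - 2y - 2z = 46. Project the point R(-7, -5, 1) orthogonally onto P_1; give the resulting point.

Foot = R − λn with λ = (n·R − d)/|n|² = (29 − 46)/17 = -1.
Foot = (-7, -5, 1) − (-1)·(-3, -2, -2) = (-10, -7, -1).

(-10, -7, -1)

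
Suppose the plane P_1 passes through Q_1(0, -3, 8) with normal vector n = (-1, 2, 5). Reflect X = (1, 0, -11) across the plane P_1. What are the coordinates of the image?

P_1: n·r = n·Q_1 gives -x + 2y + 5z = 34.
λ = (n·X − d)/|n|² = (-56 − 34)/30 = -3.
Reflection = X − 2λn = (1, 0, -11) − (-6)·(-1, 2, 5) = (-5, 12, 19).

(-5, 12, 19)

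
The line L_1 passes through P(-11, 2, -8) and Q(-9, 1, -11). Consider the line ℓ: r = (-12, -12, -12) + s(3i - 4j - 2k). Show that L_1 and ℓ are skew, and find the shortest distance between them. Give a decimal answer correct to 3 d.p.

8.165

A direction vector for L_1 is Q − P = (2, -1, -3).
Common perpendicular direction n = (2, -1, -3) × (3, -4, -2) = (-10, -5, -5).
With w = (-12, -12, -12) − (-11, 2, -8) = (-1, -14, -4), w · n = 100.
Since n ≠ 0 the lines are not parallel, and w · n = 100 ≠ 0 so they do not intersect; hence they are skew.
Distance = |w · n| / |n| = |100| / √150 ≈ 8.165.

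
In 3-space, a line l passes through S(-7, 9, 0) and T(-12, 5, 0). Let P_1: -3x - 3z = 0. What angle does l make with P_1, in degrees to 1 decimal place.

33.5

A direction vector for l is T − S = (-5, -4, 0).
sin θ = |n·v| / (|n||v|) = |15| / (√18 · √41) = 0.55216.
θ ≈ 33.5°.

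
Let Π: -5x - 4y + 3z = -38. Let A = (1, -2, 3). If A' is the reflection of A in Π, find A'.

(11, 6, -3)

λ = (n·A − d)/|n|² = (12 − (-38))/50 = 1.
Reflection = A − 2λn = (1, -2, 3) − 2·(-5, -4, 3) = (11, 6, -3).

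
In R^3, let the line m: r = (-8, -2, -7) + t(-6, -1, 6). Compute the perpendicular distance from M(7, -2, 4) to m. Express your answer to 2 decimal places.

18.39

Taking (-8, -2, -7) on m with direction v = (-6, -1, 6): w = M − (-8, -2, -7) = (15, 0, 11), and w × v = (11, -156, -15).
Distance = |w × v| / |v| = √24682 / √73 ≈ 18.39.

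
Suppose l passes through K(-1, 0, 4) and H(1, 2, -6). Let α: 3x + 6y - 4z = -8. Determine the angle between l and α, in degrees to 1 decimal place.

A direction vector for l is H − K = (2, 2, -10).
sin θ = |n·v| / (|n||v|) = |58| / (√61 · √108) = 0.71458.
θ ≈ 45.6°.

45.6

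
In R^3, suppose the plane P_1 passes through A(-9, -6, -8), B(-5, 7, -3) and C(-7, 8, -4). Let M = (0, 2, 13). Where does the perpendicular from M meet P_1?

(6, 4, 3)

AB = (4, 13, 5), AC = (2, 14, 4); a normal to P_1 is AB × AC = (-18, -6, 30).
Using A: P_1 has equation -18x - 6y + 30z = -42.
Foot = M − λn with λ = (n·M − d)/|n|² = (378 − (-42))/1260 = 1/3.
Foot = (0, 2, 13) − (1/3)·(-18, -6, 30) = (6, 4, 3).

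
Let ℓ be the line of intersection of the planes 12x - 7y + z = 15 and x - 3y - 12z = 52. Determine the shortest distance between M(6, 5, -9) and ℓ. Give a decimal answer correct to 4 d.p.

3.8173

Direction of ℓ: (12, -7, 1) × (1, -3, -12) = (87, 145, -29).
A point on ℓ: solving the two plane equations with x = 4 gives (4, 4, -5).
Taking (4, 4, -5) on ℓ with direction v = (87, 145, -29): w = M − (4, 4, -5) = (2, 1, -4), and w × v = (551, -290, 203).
Distance = |w × v| / |v| = √428910 / √29435 ≈ 3.8173.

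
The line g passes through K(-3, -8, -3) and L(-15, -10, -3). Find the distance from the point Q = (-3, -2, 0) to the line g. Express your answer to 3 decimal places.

6.635

A direction vector for g is L − K = (-12, -2, 0).
Taking (-3, -8, -3) on g with direction v = (-12, -2, 0): w = Q − (-3, -8, -3) = (0, 6, 3), and w × v = (6, -36, 72).
Distance = |w × v| / |v| = √6516 / √148 ≈ 6.635.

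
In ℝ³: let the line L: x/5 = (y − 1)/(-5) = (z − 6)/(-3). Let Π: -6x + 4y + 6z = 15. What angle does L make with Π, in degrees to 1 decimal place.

L has direction (5, -5, -3) through (0, 1, 6).
sin θ = |n·v| / (|n||v|) = |-68| / (√88 · √59) = 0.94372.
θ ≈ 70.7°.

70.7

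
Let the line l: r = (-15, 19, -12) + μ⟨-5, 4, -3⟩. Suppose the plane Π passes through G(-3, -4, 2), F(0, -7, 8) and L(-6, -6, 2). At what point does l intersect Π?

GF = (3, -3, 6), GL = (-3, -2, 0); a normal to Π is GF × GL = (12, -18, -15).
Using G: Π has equation 12x - 18y - 15z = 6.
Substitute r = (-15, 19, -12) + t(-5, 4, -3) into the plane: -342 + (-87)t = 6, so t = -4.
Intersection: (-15, 19, -12) + (-4)·(-5, 4, -3) = (5, 3, 0).

(5, 3, 0)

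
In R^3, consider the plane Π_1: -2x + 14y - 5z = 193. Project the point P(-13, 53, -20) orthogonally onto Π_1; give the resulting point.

Foot = P − λn with λ = (n·P − d)/|n|² = (868 − 193)/225 = 3.
Foot = (-13, 53, -20) − 3·(-2, 14, -5) = (-7, 11, -5).

(-7, 11, -5)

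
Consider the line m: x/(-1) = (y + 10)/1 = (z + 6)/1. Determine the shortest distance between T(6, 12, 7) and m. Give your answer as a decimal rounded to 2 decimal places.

m has direction (-1, 1, 1) through (0, -10, -6).
Taking (0, -10, -6) on m with direction v = (-1, 1, 1): w = T − (0, -10, -6) = (6, 22, 13), and w × v = (9, -19, 28).
Distance = |w × v| / |v| = √1226 / √3 ≈ 20.22.

20.22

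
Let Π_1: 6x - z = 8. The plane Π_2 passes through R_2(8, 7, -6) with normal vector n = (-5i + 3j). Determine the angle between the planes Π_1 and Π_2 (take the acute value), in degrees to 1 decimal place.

32.2

Π_2: n·r = n·R_2 gives -5x + 3y = -19.
cos θ = |n₁·n₂| / (|n₁||n₂|) = |-30| / (√37 · √34).
θ = arccos(0.84583) ≈ 32.2°.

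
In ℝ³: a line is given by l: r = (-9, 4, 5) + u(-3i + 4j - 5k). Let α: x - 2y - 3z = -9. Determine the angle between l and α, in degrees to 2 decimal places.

8.70

sin θ = |n·v| / (|n||v|) = |4| / (√14 · √50) = 0.15119.
θ ≈ 8.70°.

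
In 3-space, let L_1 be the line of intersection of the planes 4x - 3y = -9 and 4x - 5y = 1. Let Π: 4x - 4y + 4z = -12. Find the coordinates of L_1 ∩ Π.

Direction of L_1: (4, -3, 0) × (4, -5, 0) = (0, 0, -8).
A point on L_1: solving the two plane equations with z = -6 gives (-6, -5, -6).
Substitute r = (-6, -5, -6) + t(0, 0, -8) into the plane: -28 + (-32)t = -12, so t = -1/2.
Intersection: (-6, -5, -6) + (-1/2)·(0, 0, -8) = (-6, -5, -2).

(-6, -5, -2)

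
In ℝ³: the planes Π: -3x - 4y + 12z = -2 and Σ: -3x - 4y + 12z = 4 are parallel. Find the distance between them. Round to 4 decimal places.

Same normal n = (-3, -4, 12) with |n| = √169; distance = |-2 − 4| / |n| = 6/√169 ≈ 0.4615.

0.4615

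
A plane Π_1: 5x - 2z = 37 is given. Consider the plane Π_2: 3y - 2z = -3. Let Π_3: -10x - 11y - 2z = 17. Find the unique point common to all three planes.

(5, -5, -6)

Solving the 3×3 linear system 5x - 2z = 37, 3y - 2z = -3, -10x - 11y - 2z = 17 (e.g. by elimination or Cramer's rule, determinant = -200) gives (5, -5, -6).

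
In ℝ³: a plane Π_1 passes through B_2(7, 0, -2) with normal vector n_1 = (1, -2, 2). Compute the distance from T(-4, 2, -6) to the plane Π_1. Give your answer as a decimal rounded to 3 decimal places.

Π_1: n_1·r = n_1·B_2 gives x - 2y + 2z = 3.
n·T − d = (1)·(-4) + (-2)·(2) + (2)·(-6) − 3 = -23; |n| = √9.
Distance = |-23| / √9 = 23/√9 ≈ 7.667.

7.667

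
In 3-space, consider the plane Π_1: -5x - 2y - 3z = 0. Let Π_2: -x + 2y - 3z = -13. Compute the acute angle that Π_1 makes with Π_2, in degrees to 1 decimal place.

64.3

cos θ = |n₁·n₂| / (|n₁||n₂|) = |10| / (√38 · √14).
θ = arccos(0.43355) ≈ 64.3°.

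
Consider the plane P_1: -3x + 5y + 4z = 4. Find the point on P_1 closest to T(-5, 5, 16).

(1, -5, 8)

Foot = T − λn with λ = (n·T − d)/|n|² = (104 − 4)/50 = 2.
Foot = (-5, 5, 16) − 2·(-3, 5, 4) = (1, -5, 8).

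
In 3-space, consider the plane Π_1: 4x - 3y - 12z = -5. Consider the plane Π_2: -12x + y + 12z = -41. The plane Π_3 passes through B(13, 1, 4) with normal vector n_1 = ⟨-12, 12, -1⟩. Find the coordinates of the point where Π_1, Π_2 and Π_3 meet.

(7, -5, 4)

Π_3: n_1·r = n_1·B gives -12x + 12y - z = -148.
Solving the 3×3 linear system 4x - 3y - 12z = -5, -12x + y + 12z = -41, -12x + 12y - z = -148 (e.g. by elimination or Cramer's rule, determinant = 1472) gives (7, -5, 4).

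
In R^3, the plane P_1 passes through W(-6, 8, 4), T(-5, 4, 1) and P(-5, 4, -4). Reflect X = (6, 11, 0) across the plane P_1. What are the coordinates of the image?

(-18, 5, 0)

WT = (1, -4, -3), WP = (1, -4, -8); a normal to P_1 is WT × WP = (20, 5, 0).
Using W: P_1 has equation 20x + 5y = -80.
λ = (n·X − d)/|n|² = (175 − (-80))/425 = 3/5.
Reflection = X − 2λn = (6, 11, 0) − (6/5)·(20, 5, 0) = (-18, 5, 0).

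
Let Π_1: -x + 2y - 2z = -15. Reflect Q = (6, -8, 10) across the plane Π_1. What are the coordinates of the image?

λ = (n·Q − d)/|n|² = (-42 − (-15))/9 = -3.
Reflection = Q − 2λn = (6, -8, 10) − (-6)·(-1, 2, -2) = (0, 4, -2).

(0, 4, -2)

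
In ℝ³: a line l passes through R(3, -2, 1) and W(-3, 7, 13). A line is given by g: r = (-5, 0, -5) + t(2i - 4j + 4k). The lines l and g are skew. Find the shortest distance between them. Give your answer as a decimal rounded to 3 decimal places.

6.314

A direction vector for l is W − R = (-6, 9, 12).
Common perpendicular direction n = (-6, 9, 12) × (2, -4, 4) = (84, 48, 6).
With w = (-5, 0, -5) − (3, -2, 1) = (-8, 2, -6), w · n = -612.
Distance = |w · n| / |n| = |-612| / √9396 ≈ 6.314.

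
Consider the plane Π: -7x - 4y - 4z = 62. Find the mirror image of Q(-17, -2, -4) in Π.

(-3, 6, 4)

λ = (n·Q − d)/|n|² = (143 − 62)/81 = 1.
Reflection = Q − 2λn = (-17, -2, -4) − 2·(-7, -4, -4) = (-3, 6, 4).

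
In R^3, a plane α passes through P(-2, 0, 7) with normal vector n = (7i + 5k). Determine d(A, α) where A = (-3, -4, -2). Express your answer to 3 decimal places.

6.045

α: n·r = n·P gives 7x + 5z = 21.
n·A − d = (7)·(-3) + (0)·(-4) + (5)·(-2) − 21 = -52; |n| = √74.
Distance = |-52| / √74 = 52/√74 ≈ 6.045.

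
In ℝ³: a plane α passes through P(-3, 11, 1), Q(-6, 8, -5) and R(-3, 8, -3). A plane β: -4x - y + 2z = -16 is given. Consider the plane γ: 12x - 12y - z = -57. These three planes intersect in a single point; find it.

(1, 6, -3)

PQ = (-3, -3, -6), PR = (0, -3, -4); a normal to α is PQ × PR = (-6, -12, 9).
Using P: α has equation -6x - 12y + 9z = -105.
Solving the 3×3 linear system -6x - 12y + 9z = -105, -4x - y + 2z = -16, 12x - 12y - z = -57 (e.g. by elimination or Cramer's rule, determinant = 150) gives (1, 6, -3).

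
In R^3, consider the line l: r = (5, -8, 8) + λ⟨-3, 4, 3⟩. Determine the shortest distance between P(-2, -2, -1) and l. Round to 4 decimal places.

12.5088

Taking (5, -8, 8) on l with direction v = (-3, 4, 3): w = P − (5, -8, 8) = (-7, 6, -9), and w × v = (54, 48, -10).
Distance = |w × v| / |v| = √5320 / √34 ≈ 12.5088.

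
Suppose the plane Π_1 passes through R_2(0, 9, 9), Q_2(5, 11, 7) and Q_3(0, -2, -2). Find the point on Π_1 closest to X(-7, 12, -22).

R_2Q_2 = (5, 2, -2), R_2Q_3 = (0, -11, -11); a normal to Π_1 is R_2Q_2 × R_2Q_3 = (-44, 55, -55).
Using R_2: Π_1 has equation -44x + 55y - 55z = 0.
Foot = X − λn with λ = (n·X − d)/|n|² = (2178 − 0)/7986 = 3/11.
Foot = (-7, 12, -22) − (3/11)·(-44, 55, -55) = (5, -3, -7).

(5, -3, -7)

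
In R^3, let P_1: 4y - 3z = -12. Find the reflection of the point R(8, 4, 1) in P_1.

(8, -4, 7)

λ = (n·R − d)/|n|² = (13 − (-12))/25 = 1.
Reflection = R − 2λn = (8, 4, 1) − 2·(0, 4, -3) = (8, -4, 7).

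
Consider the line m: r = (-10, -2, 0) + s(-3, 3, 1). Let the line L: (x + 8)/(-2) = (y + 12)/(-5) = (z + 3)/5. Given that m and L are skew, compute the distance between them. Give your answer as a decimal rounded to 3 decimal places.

4.814

L has direction (-2, -5, 5) through (-8, -12, -3).
Common perpendicular direction n = (-3, 3, 1) × (-2, -5, 5) = (20, 13, 21).
With w = (-8, -12, -3) − (-10, -2, 0) = (2, -10, -3), w · n = -153.
Distance = |w · n| / |n| = |-153| / √1010 ≈ 4.814.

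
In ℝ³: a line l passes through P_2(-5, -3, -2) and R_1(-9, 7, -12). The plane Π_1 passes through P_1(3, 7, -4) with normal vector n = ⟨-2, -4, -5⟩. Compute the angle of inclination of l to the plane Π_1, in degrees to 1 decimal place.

10.5

A direction vector for l is R_1 − P_2 = (-4, 10, -10).
Π_1: n·r = n·P_1 gives -2x - 4y - 5z = -14.
sin θ = |n·v| / (|n||v|) = |18| / (√45 · √216) = 0.18257.
θ ≈ 10.5°.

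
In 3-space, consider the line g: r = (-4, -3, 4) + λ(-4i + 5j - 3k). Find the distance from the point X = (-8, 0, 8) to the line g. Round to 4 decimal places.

5.8121

Taking (-4, -3, 4) on g with direction v = (-4, 5, -3): w = X − (-4, -3, 4) = (-4, 3, 4), and w × v = (-29, -28, -8).
Distance = |w × v| / |v| = √1689 / √50 ≈ 5.8121.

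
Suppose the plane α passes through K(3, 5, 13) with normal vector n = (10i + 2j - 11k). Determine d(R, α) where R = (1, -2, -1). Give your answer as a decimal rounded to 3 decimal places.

8.000

α: n·r = n·K gives 10x + 2y - 11z = -103.
n·R − d = (10)·(1) + (2)·(-2) + (-11)·(-1) − (-103) = 120; |n| = √225.
Distance = |120| / √225 = 120/√225 ≈ 8.000.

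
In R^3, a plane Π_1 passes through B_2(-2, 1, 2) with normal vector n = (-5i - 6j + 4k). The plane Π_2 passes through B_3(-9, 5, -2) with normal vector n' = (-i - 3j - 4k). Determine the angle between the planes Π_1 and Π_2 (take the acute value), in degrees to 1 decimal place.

81.0

Π_1: n·r = n·B_2 gives -5x - 6y + 4z = 12.
Π_2: n'·r = n'·B_3 gives -x - 3y - 4z = 2.
cos θ = |n₁·n₂| / (|n₁||n₂|) = |7| / (√77 · √26).
θ = arccos(0.15645) ≈ 81.0°.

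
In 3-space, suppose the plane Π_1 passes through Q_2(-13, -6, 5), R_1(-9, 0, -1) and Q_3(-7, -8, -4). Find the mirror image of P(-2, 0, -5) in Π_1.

Q_2R_1 = (4, 6, -6), Q_2Q_3 = (6, -2, -9); a normal to Π_1 is Q_2R_1 × Q_2Q_3 = (-66, 0, -44).
Using Q_2: Π_1 has equation -66x - 44z = 638.
λ = (n·P − d)/|n|² = (352 − 638)/6292 = -1/22.
Reflection = P − 2λn = (-2, 0, -5) − (-1/11)·(-66, 0, -44) = (-8, 0, -9).

(-8, 0, -9)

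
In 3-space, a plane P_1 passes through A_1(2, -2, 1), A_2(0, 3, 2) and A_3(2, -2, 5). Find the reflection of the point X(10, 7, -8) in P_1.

A_1A_2 = (-2, 5, 1), A_1A_3 = (0, 0, 4); a normal to P_1 is A_1A_2 × A_1A_3 = (20, 8, 0).
Using A_1: P_1 has equation 20x + 8y = 24.
λ = (n·X − d)/|n|² = (256 − 24)/464 = 1/2.
Reflection = X − 2λn = (10, 7, -8) − 1·(20, 8, 0) = (-10, -1, -8).

(-10, -1, -8)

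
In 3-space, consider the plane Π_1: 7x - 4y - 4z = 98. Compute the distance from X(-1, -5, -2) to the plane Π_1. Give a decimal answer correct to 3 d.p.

n·X − d = (7)·(-1) + (-4)·(-5) + (-4)·(-2) − 98 = -77; |n| = √81.
Distance = |-77| / √81 = 77/√81 ≈ 8.556.

8.556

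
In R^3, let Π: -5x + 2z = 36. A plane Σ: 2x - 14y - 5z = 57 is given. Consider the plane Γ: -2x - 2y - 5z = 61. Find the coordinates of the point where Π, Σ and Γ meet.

Solving the 3×3 linear system -5x + 2z = 36, 2x - 14y - 5z = 57, -2x - 2y - 5z = 61 (e.g. by elimination or Cramer's rule, determinant = -364) gives (-10, -3, -7).

(-10, -3, -7)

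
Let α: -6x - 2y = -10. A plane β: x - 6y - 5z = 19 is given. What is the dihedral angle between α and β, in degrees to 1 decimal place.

83.1

cos θ = |n₁·n₂| / (|n₁||n₂|) = |6| / (√40 · √62).
θ = arccos(0.12048) ≈ 83.1°.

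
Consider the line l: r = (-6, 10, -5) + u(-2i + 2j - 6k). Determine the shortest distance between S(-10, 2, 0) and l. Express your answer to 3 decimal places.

8.496

Taking (-6, 10, -5) on l with direction v = (-2, 2, -6): w = S − (-6, 10, -5) = (-4, -8, 5), and w × v = (38, -34, -24).
Distance = |w × v| / |v| = √3176 / √44 ≈ 8.496.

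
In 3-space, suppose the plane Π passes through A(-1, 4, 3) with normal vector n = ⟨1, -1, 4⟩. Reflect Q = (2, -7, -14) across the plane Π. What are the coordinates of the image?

(8, -13, 10)

Π: n·r = n·A gives x - y + 4z = 7.
λ = (n·Q − d)/|n|² = (-47 − 7)/18 = -3.
Reflection = Q − 2λn = (2, -7, -14) − (-6)·(1, -1, 4) = (8, -13, 10).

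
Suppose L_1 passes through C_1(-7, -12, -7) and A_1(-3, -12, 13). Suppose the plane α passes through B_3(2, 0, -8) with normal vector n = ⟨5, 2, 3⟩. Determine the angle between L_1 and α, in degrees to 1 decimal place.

39.5

A direction vector for L_1 is A_1 − C_1 = (4, 0, 20).
α: n·r = n·B_3 gives 5x + 2y + 3z = -14.
sin θ = |n·v| / (|n||v|) = |80| / (√38 · √416) = 0.63628.
θ ≈ 39.5°.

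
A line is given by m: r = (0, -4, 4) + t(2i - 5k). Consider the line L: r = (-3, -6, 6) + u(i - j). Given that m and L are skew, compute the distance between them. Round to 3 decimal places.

Common perpendicular direction n = (2, 0, -5) × (1, -1, 0) = (-5, -5, -2).
With w = (-3, -6, 6) − (0, -4, 4) = (-3, -2, 2), w · n = 21.
Distance = |w · n| / |n| = |21| / √54 ≈ 2.858.

2.858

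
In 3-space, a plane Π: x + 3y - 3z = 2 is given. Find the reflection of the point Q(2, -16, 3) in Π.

λ = (n·Q − d)/|n|² = (-55 − 2)/19 = -3.
Reflection = Q − 2λn = (2, -16, 3) − (-6)·(1, 3, -3) = (8, 2, -15).

(8, 2, -15)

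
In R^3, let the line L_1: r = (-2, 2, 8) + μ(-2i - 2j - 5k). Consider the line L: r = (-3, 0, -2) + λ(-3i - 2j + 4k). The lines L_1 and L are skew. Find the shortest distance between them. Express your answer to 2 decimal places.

0.27

Common perpendicular direction n = (-2, -2, -5) × (-3, -2, 4) = (-18, 23, -2).
With w = (-3, 0, -2) − (-2, 2, 8) = (-1, -2, -10), w · n = -8.
Distance = |w · n| / |n| = |-8| / √857 ≈ 0.27.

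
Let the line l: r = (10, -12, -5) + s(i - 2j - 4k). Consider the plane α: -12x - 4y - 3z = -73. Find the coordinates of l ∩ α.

Substitute r = (10, -12, -5) + t(1, -2, -4) into the plane: -57 + 8t = -73, so t = -2.
Intersection: (10, -12, -5) + (-2)·(1, -2, -4) = (8, -8, 3).

(8, -8, 3)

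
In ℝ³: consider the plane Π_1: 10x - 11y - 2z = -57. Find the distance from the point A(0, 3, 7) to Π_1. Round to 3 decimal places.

n·A − d = (10)·(0) + (-11)·(3) + (-2)·(7) − (-57) = 10; |n| = √225.
Distance = |10| / √225 = 10/√225 ≈ 0.667.

0.667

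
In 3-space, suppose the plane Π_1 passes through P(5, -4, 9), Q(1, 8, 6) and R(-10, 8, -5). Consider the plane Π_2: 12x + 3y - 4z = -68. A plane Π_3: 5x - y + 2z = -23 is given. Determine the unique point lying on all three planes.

(-5, -4, -1)

PQ = (-4, 12, -3), PR = (-15, 12, -14); a normal to Π_1 is PQ × PR = (-132, -11, 132).
Using P: Π_1 has equation -132x - 11y + 132z = 572.
Solving the 3×3 linear system -132x - 11y + 132z = 572, 12x + 3y - 4z = -68, 5x - y + 2z = -23 (e.g. by elimination or Cramer's rule, determinant = -3344) gives (-5, -4, -1).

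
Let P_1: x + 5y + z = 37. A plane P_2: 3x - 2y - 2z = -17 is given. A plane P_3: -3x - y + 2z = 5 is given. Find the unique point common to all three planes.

Solving the 3×3 linear system x + 5y + z = 37, 3x - 2y - 2z = -17, -3x - y + 2z = 5 (e.g. by elimination or Cramer's rule, determinant = -15) gives (5, 4, 12).

(5, 4, 12)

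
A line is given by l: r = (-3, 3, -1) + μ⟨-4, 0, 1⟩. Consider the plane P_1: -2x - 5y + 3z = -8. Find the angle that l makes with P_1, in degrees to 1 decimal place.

sin θ = |n·v| / (|n||v|) = |11| / (√38 · √17) = 0.43279.
θ ≈ 25.6°.

25.6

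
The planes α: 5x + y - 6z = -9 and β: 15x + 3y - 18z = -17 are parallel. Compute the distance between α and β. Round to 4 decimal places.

Rescale β by 1/3: 5x + y - 6z = -17/3. Then distance = |-9 − (-17/3)| / √62 ≈ 0.4233.

0.4233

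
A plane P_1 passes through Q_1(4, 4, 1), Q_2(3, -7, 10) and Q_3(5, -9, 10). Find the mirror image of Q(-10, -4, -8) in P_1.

Q_1Q_2 = (-1, -11, 9), Q_1Q_3 = (1, -13, 9); a normal to P_1 is Q_1Q_2 × Q_1Q_3 = (18, 18, 24).
Using Q_1: P_1 has equation 18x + 18y + 24z = 168.
λ = (n·Q − d)/|n|² = (-444 − 168)/1224 = -1/2.
Reflection = Q − 2λn = (-10, -4, -8) − (-1)·(18, 18, 24) = (8, 14, 16).

(8, 14, 16)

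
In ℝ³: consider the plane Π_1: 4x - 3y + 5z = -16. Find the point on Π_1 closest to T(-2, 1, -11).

Foot = T − λn with λ = (n·T − d)/|n|² = (-66 − (-16))/50 = -1.
Foot = (-2, 1, -11) − (-1)·(4, -3, 5) = (2, -2, -6).

(2, -2, -6)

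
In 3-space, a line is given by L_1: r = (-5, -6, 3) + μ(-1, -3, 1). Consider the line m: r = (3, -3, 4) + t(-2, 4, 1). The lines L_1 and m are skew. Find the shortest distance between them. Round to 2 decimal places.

Common perpendicular direction n = (-1, -3, 1) × (-2, 4, 1) = (-7, -1, -10).
With w = (3, -3, 4) − (-5, -6, 3) = (8, 3, 1), w · n = -69.
Distance = |w · n| / |n| = |-69| / √150 ≈ 5.63.

5.63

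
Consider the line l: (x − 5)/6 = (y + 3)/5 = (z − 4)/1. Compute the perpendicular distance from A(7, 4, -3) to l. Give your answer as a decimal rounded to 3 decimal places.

l has direction (6, 5, 1) through (5, -3, 4).
Taking (5, -3, 4) on l with direction v = (6, 5, 1): w = A − (5, -3, 4) = (2, 7, -7), and w × v = (42, -44, -32).
Distance = |w × v| / |v| = √4724 / √62 ≈ 8.729.

8.729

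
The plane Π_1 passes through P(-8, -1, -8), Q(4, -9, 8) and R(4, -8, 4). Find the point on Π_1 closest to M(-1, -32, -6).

(7, -8, 0)

PQ = (12, -8, 16), PR = (12, -7, 12); a normal to Π_1 is PQ × PR = (16, 48, 12).
Using P: Π_1 has equation 16x + 48y + 12z = -272.
Foot = M − λn with λ = (n·M − d)/|n|² = (-1624 − (-272))/2704 = -1/2.
Foot = (-1, -32, -6) − (-1/2)·(16, 48, 12) = (7, -8, 0).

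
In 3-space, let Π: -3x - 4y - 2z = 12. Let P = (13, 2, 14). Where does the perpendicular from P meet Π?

Foot = P − λn with λ = (n·P − d)/|n|² = (-75 − 12)/29 = -3.
Foot = (13, 2, 14) − (-3)·(-3, -4, -2) = (4, -10, 8).

(4, -10, 8)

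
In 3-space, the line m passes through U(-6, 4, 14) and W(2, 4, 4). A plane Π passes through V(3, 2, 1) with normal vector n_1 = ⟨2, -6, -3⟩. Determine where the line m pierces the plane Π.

A direction vector for m is W − U = (8, 0, -10).
Π: n_1·r = n_1·V gives 2x - 6y - 3z = -9.
Substitute r = (-6, 4, 14) + t(8, 0, -10) into the plane: -78 + 46t = -9, so t = 3/2.
Intersection: (-6, 4, 14) + (3/2)·(8, 0, -10) = (6, 4, -1).

(6, 4, -1)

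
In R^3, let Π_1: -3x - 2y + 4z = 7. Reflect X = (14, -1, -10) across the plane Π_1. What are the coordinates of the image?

(-4, -13, 14)

λ = (n·X − d)/|n|² = (-80 − 7)/29 = -3.
Reflection = X − 2λn = (14, -1, -10) − (-6)·(-3, -2, 4) = (-4, -13, 14).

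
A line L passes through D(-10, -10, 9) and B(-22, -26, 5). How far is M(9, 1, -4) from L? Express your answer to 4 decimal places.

18.7924

A direction vector for L is B − D = (-12, -16, -4).
Taking (-10, -10, 9) on L with direction v = (-12, -16, -4): w = M − (-10, -10, 9) = (19, 11, -13), and w × v = (-252, 232, -172).
Distance = |w × v| / |v| = √146912 / √416 ≈ 18.7924.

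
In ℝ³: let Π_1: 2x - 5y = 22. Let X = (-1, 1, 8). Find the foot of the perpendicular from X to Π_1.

Foot = X − λn with λ = (n·X − d)/|n|² = (-7 − 22)/29 = -1.
Foot = (-1, 1, 8) − (-1)·(2, -5, 0) = (1, -4, 8).

(1, -4, 8)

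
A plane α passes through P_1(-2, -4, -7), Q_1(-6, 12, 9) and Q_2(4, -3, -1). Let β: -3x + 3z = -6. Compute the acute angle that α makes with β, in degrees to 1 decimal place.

43.5

P_1Q_1 = (-4, 16, 16), P_1Q_2 = (6, 1, 6); a normal to α is P_1Q_1 × P_1Q_2 = (80, 120, -100).
Using P_1: α has equation 80x + 120y - 100z = 60.
cos θ = |n₁·n₂| / (|n₁||n₂|) = |-540| / (√30800 · √18).
θ = arccos(0.72524) ≈ 43.5°.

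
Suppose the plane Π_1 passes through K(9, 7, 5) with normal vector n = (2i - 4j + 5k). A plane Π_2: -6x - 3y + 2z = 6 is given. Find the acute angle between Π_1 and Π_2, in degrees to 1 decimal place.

Π_1: n·r = n·K gives 2x - 4y + 5z = 15.
cos θ = |n₁·n₂| / (|n₁||n₂|) = |10| / (√45 · √49).
θ = arccos(0.21296) ≈ 77.7°.

77.7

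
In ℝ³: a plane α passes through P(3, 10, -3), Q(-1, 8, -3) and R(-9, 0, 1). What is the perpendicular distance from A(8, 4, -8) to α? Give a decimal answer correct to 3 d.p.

PQ = (-4, -2, 0), PR = (-12, -10, 4); a normal to α is PQ × PR = (-8, 16, 16).
Using P: α has equation -8x + 16y + 16z = 88.
n·A − d = (-8)·(8) + (16)·(4) + (16)·(-8) − 88 = -216; |n| = √576.
Distance = |-216| / √576 = 216/√576 ≈ 9.000.

9.000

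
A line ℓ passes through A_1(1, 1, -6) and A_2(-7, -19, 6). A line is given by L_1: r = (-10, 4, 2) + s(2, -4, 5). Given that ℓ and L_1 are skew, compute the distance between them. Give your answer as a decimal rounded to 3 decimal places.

12.241

A direction vector for ℓ is A_2 − A_1 = (-8, -20, 12).
Common perpendicular direction n = (-8, -20, 12) × (2, -4, 5) = (-52, 64, 72).
With w = (-10, 4, 2) − (1, 1, -6) = (-11, 3, 8), w · n = 1340.
Distance = |w · n| / |n| = |1340| / √11984 ≈ 12.241.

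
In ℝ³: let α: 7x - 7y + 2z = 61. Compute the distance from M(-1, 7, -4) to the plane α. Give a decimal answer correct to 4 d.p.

12.3768

n·M − d = (7)·(-1) + (-7)·(7) + (2)·(-4) − 61 = -125; |n| = √102.
Distance = |-125| / √102 = 125/√102 ≈ 12.3768.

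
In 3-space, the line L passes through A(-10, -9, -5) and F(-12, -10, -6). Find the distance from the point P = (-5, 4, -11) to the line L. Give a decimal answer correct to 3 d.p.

13.485

A direction vector for L is F − A = (-2, -1, -1).
Taking (-10, -9, -5) on L with direction v = (-2, -1, -1): w = P − (-10, -9, -5) = (5, 13, -6), and w × v = (-19, 17, 21).
Distance = |w × v| / |v| = √1091 / √6 ≈ 13.485.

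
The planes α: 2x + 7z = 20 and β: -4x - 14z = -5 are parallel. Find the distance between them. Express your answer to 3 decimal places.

Rescale β by 1/(-2): 2x + 7z = 5/2. Then distance = |20 − (5/2)| / √53 ≈ 2.404.

2.404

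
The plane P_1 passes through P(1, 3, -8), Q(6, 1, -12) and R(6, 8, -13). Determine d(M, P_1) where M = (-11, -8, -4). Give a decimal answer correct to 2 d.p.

PQ = (5, -2, -4), PR = (5, 5, -5); a normal to P_1 is PQ × PR = (30, 5, 35).
Using P: P_1 has equation 30x + 5y + 35z = -235.
n·M − d = (30)·(-11) + (5)·(-8) + (35)·(-4) − (-235) = -275; |n| = √2150.
Distance = |-275| / √2150 = 275/√2150 ≈ 5.93.

5.93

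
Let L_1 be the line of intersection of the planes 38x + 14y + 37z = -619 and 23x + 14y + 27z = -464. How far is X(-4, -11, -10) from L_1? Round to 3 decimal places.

2.512

Direction of L_1: (38, 14, 37) × (23, 14, 27) = (-140, -175, 210).
A point on L_1: solving the two plane equations with x = -7 gives (-7, -12, -5).
Taking (-7, -12, -5) on L_1 with direction v = (-140, -175, 210): w = X − (-7, -12, -5) = (3, 1, -5), and w × v = (-665, 70, -385).
Distance = |w × v| / |v| = √595350 / √94325 ≈ 2.512.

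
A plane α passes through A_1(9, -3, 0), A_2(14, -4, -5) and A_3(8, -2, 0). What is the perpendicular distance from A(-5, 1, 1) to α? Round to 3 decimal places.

A_1A_2 = (5, -1, -5), A_1A_3 = (-1, 1, 0); a normal to α is A_1A_2 × A_1A_3 = (5, 5, 4).
Using A_1: α has equation 5x + 5y + 4z = 30.
n·A − d = (5)·(-5) + (5)·(1) + (4)·(1) − 30 = -46; |n| = √66.
Distance = |-46| / √66 = 46/√66 ≈ 5.662.

5.662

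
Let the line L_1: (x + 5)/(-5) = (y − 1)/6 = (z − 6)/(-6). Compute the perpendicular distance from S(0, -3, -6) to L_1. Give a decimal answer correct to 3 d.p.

13.399

L_1 has direction (-5, 6, -6) through (-5, 1, 6).
Taking (-5, 1, 6) on L_1 with direction v = (-5, 6, -6): w = S − (-5, 1, 6) = (5, -4, -12), and w × v = (96, 90, 10).
Distance = |w × v| / |v| = √17416 / √97 ≈ 13.399.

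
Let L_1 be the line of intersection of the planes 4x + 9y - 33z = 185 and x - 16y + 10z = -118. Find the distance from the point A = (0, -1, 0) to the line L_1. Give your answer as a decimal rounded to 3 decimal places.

7.130

Direction of L_1: (4, 9, -33) × (1, -16, 10) = (-438, -73, -73).
A point on L_1: solving the two plane equations with x = -4 gives (-4, 4, -5).
Taking (-4, 4, -5) on L_1 with direction v = (-438, -73, -73): w = A − (-4, 4, -5) = (4, -5, 5), and w × v = (730, -1898, -2482).
Distance = |w × v| / |v| = √10295628 / √202502 ≈ 7.130.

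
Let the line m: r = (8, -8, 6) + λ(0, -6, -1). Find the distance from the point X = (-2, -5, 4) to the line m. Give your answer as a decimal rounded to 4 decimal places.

Taking (8, -8, 6) on m with direction v = (0, -6, -1): w = X − (8, -8, 6) = (-10, 3, -2), and w × v = (-15, -10, 60).
Distance = |w × v| / |v| = √3925 / √37 ≈ 10.2996.

10.2996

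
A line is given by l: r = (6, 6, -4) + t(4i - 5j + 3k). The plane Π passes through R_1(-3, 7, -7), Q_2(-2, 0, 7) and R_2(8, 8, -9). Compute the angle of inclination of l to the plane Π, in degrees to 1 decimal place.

26.3

R_1Q_2 = (1, -7, 14), R_1R_2 = (11, 1, -2); a normal to Π is R_1Q_2 × R_1R_2 = (0, 156, 78).
Using R_1: Π has equation 156y + 78z = 546.
sin θ = |n·v| / (|n||v|) = |-546| / (√30420 · √50) = 0.44272.
θ ≈ 26.3°.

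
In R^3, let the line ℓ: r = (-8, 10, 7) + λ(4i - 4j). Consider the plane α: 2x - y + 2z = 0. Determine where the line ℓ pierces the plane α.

(-4, 6, 7)

Substitute r = (-8, 10, 7) + t(4, -4, 0) into the plane: -12 + 12t = 0, so t = 1.
Intersection: (-8, 10, 7) + 1·(4, -4, 0) = (-4, 6, 7).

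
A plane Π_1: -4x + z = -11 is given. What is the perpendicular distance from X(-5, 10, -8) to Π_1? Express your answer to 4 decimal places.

n·X − d = (-4)·(-5) + (0)·(10) + (1)·(-8) − (-11) = 23; |n| = √17.
Distance = |23| / √17 = 23/√17 ≈ 5.5783.

5.5783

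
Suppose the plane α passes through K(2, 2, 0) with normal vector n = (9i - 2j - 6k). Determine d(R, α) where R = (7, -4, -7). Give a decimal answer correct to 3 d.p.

α: n·r = n·K gives 9x - 2y - 6z = 14.
n·R − d = (9)·(7) + (-2)·(-4) + (-6)·(-7) − 14 = 99; |n| = √121.
Distance = |99| / √121 = 99/√121 ≈ 9.000.

9.000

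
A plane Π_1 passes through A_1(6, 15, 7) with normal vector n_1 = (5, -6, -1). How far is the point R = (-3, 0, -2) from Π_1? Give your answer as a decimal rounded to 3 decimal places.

Π_1: n_1·r = n_1·A_1 gives 5x - 6y - z = -67.
n·R − d = (5)·(-3) + (-6)·(0) + (-1)·(-2) − (-67) = 54; |n| = √62.
Distance = |54| / √62 = 54/√62 ≈ 6.858.

6.858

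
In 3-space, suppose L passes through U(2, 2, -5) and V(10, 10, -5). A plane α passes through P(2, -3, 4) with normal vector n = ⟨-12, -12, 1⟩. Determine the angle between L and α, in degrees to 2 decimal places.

86.63

A direction vector for L is V − U = (8, 8, 0).
α: n·r = n·P gives -12x - 12y + z = 16.
sin θ = |n·v| / (|n||v|) = |-192| / (√289 · √128) = 0.99827.
θ ≈ 86.63°.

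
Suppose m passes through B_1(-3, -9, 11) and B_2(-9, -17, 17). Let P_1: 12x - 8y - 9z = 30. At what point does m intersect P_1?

(6, 3, 2)

A direction vector for m is B_2 − B_1 = (-6, -8, 6).
Substitute r = (-3, -9, 11) + t(-6, -8, 6) into the plane: -63 + (-62)t = 30, so t = -3/2.
Intersection: (-3, -9, 11) + (-3/2)·(-6, -8, 6) = (6, 3, 2).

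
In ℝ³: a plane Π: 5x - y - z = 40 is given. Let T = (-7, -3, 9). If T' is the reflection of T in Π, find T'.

(23, -9, 3)

λ = (n·T − d)/|n|² = (-41 − 40)/27 = -3.
Reflection = T − 2λn = (-7, -3, 9) − (-6)·(5, -1, -1) = (23, -9, 3).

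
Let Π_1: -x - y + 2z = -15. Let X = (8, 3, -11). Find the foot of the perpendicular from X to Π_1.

(5, 0, -5)

Foot = X − λn with λ = (n·X − d)/|n|² = (-33 − (-15))/6 = -3.
Foot = (8, 3, -11) − (-3)·(-1, -1, 2) = (5, 0, -5).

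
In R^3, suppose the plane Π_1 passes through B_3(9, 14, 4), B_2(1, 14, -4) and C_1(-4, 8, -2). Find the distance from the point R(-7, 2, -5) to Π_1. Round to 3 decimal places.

3.818

B_3B_2 = (-8, 0, -8), B_3C_1 = (-13, -6, -6); a normal to Π_1 is B_3B_2 × B_3C_1 = (-48, 56, 48).
Using B_3: Π_1 has equation -48x + 56y + 48z = 544.
n·R − d = (-48)·(-7) + (56)·(2) + (48)·(-5) − 544 = -336; |n| = √7744.
Distance = |-336| / √7744 = 336/√7744 ≈ 3.818.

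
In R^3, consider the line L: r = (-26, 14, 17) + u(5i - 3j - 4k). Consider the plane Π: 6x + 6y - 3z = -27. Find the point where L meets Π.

Substitute r = (-26, 14, 17) + t(5, -3, -4) into the plane: -123 + 24t = -27, so t = 4.
Intersection: (-26, 14, 17) + 4·(5, -3, -4) = (-6, 2, 1).

(-6, 2, 1)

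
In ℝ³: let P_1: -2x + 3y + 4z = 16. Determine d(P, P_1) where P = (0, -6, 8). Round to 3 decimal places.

0.371

n·P − d = (-2)·(0) + (3)·(-6) + (4)·(8) − 16 = -2; |n| = √29.
Distance = |-2| / √29 = 2/√29 ≈ 0.371.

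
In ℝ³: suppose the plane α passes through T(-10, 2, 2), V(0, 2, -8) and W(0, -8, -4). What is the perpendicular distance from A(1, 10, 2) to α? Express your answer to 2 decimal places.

TV = (10, 0, -10), TW = (10, -10, -6); a normal to α is TV × TW = (-100, -40, -100).
Using T: α has equation -100x - 40y - 100z = 720.
n·A − d = (-100)·(1) + (-40)·(10) + (-100)·(2) − 720 = -1420; |n| = √21600.
Distance = |-1420| / √21600 = 1420/√21600 ≈ 9.66.

9.66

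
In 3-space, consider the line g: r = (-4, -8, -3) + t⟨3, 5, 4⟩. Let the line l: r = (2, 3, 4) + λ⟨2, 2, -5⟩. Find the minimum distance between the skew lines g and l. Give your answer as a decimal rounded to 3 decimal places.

Common perpendicular direction n = (3, 5, 4) × (2, 2, -5) = (-33, 23, -4).
With w = (2, 3, 4) − (-4, -8, -3) = (6, 11, 7), w · n = 27.
Distance = |w · n| / |n| = |27| / √1634 ≈ 0.668.

0.668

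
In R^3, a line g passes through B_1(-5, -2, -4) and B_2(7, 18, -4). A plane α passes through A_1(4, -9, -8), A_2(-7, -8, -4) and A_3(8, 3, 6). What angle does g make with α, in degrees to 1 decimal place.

A direction vector for g is B_2 − B_1 = (12, 20, 0).
A_1A_2 = (-11, 1, 4), A_1A_3 = (4, 12, 14); a normal to α is A_1A_2 × A_1A_3 = (-34, 170, -136).
Using A_1: α has equation -34x + 170y - 136z = -578.
sin θ = |n·v| / (|n||v|) = |2992| / (√48552 · √544) = 0.58218.
θ ≈ 35.6°.

35.6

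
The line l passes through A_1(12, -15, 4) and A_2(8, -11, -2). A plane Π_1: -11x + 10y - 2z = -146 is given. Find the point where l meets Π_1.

A direction vector for l is A_2 − A_1 = (-4, 4, -6).
Substitute r = (12, -15, 4) + t(-4, 4, -6) into the plane: -290 + 96t = -146, so t = 3/2.
Intersection: (12, -15, 4) + (3/2)·(-4, 4, -6) = (6, -9, -5).

(6, -9, -5)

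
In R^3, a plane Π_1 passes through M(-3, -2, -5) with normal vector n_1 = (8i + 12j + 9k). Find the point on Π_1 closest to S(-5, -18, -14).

Π_1: n_1·r = n_1·M gives 8x + 12y + 9z = -93.
Foot = S − λn with λ = (n·S − d)/|n|² = (-382 − (-93))/289 = -1.
Foot = (-5, -18, -14) − (-1)·(8, 12, 9) = (3, -6, -5).

(3, -6, -5)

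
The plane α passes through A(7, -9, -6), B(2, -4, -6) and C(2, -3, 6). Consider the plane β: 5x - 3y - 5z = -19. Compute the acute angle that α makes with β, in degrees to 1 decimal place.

AB = (-5, 5, 0), AC = (-5, 6, 12); a normal to α is AB × AC = (60, 60, -5).
Using A: α has equation 60x + 60y - 5z = -90.
cos θ = |n₁·n₂| / (|n₁||n₂|) = |145| / (√7225 · √59).
θ = arccos(0.22209) ≈ 77.2°.

77.2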